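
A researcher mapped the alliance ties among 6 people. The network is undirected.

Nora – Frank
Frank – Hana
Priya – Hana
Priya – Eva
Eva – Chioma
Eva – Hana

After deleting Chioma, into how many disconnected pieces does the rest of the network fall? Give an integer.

Chioma's neighbors (Eva) remain reachable from one another through other ties, so the rest of the network stays in one piece.

1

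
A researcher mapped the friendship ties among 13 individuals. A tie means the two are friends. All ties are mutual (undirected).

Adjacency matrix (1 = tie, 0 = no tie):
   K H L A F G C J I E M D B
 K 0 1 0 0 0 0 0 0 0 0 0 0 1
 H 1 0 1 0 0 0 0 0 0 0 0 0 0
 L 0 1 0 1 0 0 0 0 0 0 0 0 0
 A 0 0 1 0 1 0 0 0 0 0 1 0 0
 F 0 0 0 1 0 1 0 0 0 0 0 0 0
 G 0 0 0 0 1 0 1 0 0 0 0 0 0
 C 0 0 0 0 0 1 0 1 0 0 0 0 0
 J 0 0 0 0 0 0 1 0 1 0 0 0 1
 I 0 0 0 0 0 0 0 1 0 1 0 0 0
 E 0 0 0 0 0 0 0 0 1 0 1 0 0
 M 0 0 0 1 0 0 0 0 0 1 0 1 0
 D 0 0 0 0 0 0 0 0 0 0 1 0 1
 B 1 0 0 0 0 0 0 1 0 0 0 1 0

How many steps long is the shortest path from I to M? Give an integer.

One shortest route is I – E – M, which uses 2 edges, and I and M are not directly tied, so nothing shorter exists. So d(I,M) = 2.

2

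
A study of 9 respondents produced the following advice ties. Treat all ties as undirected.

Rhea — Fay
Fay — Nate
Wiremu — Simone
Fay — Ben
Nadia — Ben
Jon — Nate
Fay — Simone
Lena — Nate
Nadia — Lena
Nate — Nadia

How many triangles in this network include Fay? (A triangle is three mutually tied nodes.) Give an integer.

0

Fay's neighbors are Ben, Nate, Rhea, and Simone, but none of them are tied to each other, so no triangle contains Fay.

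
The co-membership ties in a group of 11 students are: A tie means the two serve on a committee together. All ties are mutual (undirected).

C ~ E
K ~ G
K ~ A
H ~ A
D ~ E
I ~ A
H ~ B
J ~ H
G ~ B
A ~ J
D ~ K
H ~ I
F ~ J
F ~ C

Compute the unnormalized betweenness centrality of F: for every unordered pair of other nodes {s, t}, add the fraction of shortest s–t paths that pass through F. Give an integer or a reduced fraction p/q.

Pairs whose geodesics pass through F — C–B: 1; C–H: 1; C–I: 2/2; C–A: 1; C–J: 1; E–H: 1/2; E–J: 1.
All other pairs contribute 0.
Summing the contributions gives betweenness(F) = 13/2.

13/2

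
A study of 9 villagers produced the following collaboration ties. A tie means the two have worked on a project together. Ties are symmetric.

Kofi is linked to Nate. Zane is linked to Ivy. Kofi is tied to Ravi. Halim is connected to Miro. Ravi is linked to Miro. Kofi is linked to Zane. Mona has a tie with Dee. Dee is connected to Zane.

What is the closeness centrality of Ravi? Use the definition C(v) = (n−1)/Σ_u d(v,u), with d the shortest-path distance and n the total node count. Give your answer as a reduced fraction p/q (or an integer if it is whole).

Distances from Ravi: Dee:3, Halim:2, Ivy:3, Kofi:1, Miro:1, Mona:4, Nate:2, Zane:2. Sum = 18.
n = 9, so closeness = 8/18 = 4/9.

4/9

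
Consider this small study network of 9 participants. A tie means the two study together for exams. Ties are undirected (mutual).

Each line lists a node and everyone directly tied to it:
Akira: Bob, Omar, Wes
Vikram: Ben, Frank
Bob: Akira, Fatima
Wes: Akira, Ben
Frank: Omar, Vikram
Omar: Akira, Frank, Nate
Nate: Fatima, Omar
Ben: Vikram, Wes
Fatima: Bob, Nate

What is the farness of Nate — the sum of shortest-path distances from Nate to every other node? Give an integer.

18

Distances from Nate: Akira:2, Ben:4, Bob:2, Fatima:1, Frank:2, Omar:1, Vikram:3, Wes:3.
Sum = 2 + 4 + 2 + 1 + 2 + 1 + 3 + 3 = 18.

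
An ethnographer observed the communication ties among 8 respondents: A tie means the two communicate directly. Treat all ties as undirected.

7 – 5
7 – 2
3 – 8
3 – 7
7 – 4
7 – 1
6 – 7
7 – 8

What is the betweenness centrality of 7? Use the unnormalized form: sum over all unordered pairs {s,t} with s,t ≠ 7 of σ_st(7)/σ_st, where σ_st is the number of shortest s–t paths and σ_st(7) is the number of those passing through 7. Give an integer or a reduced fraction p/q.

20

Pairs whose geodesics pass through 7 — 8–1: 1; 8–2: 1; 8–5: 1; 8–6: 1; 8–4: 1; 1–2: 1; 1–5: 1; 1–6: 1; 1–4: 1; 1–3: 1; 2–5: 1; 2–6: 1; 2–4: 1; 2–3: 1 … (+6 more pairs).
All other pairs contribute 0.
Summing the contributions gives betweenness(7) = 20.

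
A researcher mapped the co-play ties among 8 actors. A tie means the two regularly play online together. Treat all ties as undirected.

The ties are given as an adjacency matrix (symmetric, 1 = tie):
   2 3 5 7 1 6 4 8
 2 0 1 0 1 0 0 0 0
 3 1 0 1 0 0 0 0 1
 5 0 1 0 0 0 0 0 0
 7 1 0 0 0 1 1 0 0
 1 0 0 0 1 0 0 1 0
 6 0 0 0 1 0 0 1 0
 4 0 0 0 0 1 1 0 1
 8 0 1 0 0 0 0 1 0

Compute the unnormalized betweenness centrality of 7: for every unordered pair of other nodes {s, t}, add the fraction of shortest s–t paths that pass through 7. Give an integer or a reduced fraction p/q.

Pairs whose geodesics pass through 7 — 2–1: 1; 2–6: 1; 2–4: 2/3; 3–1: 1/2; 3–6: 1/2; 5–1: 1/2; 5–6: 1/2; 1–6: 1/2.
All other pairs contribute 0.
Summing the contributions gives betweenness(7) = 31/6.

31/6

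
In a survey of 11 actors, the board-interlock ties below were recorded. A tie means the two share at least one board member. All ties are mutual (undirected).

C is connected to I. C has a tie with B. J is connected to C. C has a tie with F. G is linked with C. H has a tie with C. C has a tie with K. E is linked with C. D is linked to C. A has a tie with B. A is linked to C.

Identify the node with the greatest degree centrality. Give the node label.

Degrees — A:2, B:2, C:10, D:1, E:1, F:1, G:1, H:1, I:1, J:1, K:1.
The maximum is 10, attained only by C.

C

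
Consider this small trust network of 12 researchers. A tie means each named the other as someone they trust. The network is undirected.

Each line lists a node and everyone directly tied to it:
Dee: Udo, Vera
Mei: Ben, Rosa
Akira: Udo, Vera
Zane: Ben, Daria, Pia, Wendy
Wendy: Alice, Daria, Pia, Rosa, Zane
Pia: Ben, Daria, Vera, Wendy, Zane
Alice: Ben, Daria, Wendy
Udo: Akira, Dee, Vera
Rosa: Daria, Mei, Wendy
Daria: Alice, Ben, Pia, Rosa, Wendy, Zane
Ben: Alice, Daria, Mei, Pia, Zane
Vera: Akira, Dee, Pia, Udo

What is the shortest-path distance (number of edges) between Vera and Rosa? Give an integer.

One shortest route is Vera – Pia – Wendy – Rosa, which uses 3 edges, and at distance 2 from Vera we only reach {Ben, Daria, Wendy, Zane}, which does not include Rosa. So d(Vera,Rosa) = 3.

3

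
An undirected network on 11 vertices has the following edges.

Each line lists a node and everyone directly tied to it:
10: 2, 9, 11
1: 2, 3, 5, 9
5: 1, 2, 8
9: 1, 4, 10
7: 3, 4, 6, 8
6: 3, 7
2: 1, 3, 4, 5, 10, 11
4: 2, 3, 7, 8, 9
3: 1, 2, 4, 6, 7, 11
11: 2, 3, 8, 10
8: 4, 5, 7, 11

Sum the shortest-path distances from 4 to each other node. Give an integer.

15

Distances from 4: 1:2, 2:1, 3:1, 5:2, 6:2, 7:1, 8:1, 9:1, 10:2, 11:2.
Sum = 2 + 1 + 1 + 2 + 2 + 1 + 1 + 1 + 2 + 2 = 15.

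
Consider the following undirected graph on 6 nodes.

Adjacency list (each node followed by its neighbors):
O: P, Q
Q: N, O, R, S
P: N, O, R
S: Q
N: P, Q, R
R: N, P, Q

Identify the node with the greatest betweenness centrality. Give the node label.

Unnormalized betweenness of each node: N:2/3, O:2/3, P:1, Q:5, R:2/3, S:0.
Q has the largest value, 5, making it the main broker — the node through which the most shortest paths run.

Q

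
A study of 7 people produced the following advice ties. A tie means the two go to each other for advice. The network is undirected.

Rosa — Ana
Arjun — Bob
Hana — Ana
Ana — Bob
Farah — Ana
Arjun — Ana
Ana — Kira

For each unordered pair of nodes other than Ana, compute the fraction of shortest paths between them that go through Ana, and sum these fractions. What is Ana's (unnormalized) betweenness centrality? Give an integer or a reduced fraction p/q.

14

Pairs whose geodesics pass through Ana — Kira–Rosa: 1; Kira–Arjun: 1; Kira–Hana: 1; Kira–Bob: 1; Kira–Farah: 1; Rosa–Arjun: 1; Rosa–Hana: 1; Rosa–Bob: 1; Rosa–Farah: 1; Arjun–Hana: 1; Arjun–Farah: 1; Hana–Bob: 1; Hana–Farah: 1; Bob–Farah: 1.
All other pairs contribute 0.
Summing the contributions gives betweenness(Ana) = 14.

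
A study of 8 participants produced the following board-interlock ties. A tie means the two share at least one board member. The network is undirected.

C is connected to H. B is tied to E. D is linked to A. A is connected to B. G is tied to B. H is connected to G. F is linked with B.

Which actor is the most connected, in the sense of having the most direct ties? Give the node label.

Degrees — A:2, B:4, C:1, D:1, E:1, F:1, G:2, H:2.
The maximum is 4, attained only by B.

B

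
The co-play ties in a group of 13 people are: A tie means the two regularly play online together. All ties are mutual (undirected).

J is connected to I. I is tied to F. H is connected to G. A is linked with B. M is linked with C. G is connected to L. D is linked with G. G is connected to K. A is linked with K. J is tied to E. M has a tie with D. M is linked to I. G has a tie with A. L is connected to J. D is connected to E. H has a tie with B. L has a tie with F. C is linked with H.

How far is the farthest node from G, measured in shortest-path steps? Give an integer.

Distances from G: A:1, B:2, C:2, D:1, E:2, F:2, H:1, I:3, J:2, K:1, L:1, M:2.
The largest is 3 (to I), so the eccentricity of G is 3.

3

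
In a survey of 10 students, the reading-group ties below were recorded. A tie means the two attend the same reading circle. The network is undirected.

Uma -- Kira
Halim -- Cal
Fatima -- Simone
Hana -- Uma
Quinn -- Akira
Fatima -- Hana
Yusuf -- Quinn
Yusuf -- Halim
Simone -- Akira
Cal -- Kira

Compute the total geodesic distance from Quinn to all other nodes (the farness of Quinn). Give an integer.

25

Distances from Quinn: Akira:1, Cal:3, Fatima:3, Halim:2, Hana:4, Kira:4, Simone:2, Uma:5, Yusuf:1.
Sum = 1 + 3 + 3 + 2 + 4 + 4 + 2 + 5 + 1 = 25.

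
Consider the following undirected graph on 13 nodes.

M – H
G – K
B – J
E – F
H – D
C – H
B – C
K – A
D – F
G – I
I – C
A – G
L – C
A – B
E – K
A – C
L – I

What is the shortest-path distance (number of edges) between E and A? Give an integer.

One shortest route is E – K – A, which uses 2 edges, and E and A are not directly tied, so nothing shorter exists. So d(E,A) = 2.

2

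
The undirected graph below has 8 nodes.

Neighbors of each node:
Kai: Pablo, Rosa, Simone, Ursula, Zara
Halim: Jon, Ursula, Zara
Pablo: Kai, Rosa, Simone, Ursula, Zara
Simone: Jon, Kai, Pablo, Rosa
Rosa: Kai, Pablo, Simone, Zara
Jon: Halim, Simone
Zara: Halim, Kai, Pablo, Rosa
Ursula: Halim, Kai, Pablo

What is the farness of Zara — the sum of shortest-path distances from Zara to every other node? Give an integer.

10

Distances from Zara: Halim:1, Jon:2, Kai:1, Pablo:1, Rosa:1, Simone:2, Ursula:2.
Sum = 1 + 2 + 1 + 1 + 1 + 2 + 2 = 10.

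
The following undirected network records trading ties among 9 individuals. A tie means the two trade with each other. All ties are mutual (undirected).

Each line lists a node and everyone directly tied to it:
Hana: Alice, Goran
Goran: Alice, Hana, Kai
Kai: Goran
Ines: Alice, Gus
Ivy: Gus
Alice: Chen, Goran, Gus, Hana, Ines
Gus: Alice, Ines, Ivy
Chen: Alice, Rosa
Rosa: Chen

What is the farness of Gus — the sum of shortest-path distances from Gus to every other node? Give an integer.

15

Distances from Gus: Alice:1, Chen:2, Goran:2, Hana:2, Ines:1, Ivy:1, Kai:3, Rosa:3.
Sum = 1 + 2 + 2 + 2 + 1 + 1 + 3 + 3 = 15.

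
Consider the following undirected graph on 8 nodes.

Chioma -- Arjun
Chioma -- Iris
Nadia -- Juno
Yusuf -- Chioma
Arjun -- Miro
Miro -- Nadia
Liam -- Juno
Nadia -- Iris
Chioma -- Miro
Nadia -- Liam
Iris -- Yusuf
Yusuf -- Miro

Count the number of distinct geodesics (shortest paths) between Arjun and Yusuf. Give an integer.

The shortest distance is 2. The length-2 paths are: Arjun–Miro–Yusuf; Arjun–Chioma–Yusuf.
That gives 2 distinct shortest paths.

2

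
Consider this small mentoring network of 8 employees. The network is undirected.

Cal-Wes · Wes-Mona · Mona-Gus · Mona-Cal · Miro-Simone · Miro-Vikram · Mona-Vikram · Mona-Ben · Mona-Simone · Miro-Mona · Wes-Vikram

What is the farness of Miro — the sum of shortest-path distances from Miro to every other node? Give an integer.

11

Distances from Miro: Ben:2, Cal:2, Gus:2, Mona:1, Simone:1, Vikram:1, Wes:2.
Sum = 2 + 2 + 2 + 1 + 1 + 1 + 2 = 11.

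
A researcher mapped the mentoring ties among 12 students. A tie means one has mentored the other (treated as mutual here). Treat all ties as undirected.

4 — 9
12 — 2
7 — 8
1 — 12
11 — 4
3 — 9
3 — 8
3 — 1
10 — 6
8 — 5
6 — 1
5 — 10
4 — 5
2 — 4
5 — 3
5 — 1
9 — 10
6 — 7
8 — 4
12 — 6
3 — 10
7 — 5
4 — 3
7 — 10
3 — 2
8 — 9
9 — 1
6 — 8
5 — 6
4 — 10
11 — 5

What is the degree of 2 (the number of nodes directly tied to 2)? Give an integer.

3

2 is directly tied to 3, 4, and 12. That is 3 neighbors, so the degree of 2 is 3.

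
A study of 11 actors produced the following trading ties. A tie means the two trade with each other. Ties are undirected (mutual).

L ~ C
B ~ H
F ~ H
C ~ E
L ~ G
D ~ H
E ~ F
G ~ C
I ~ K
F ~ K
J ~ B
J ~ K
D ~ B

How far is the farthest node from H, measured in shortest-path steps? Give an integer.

Distances from H: B:1, C:3, D:1, E:2, F:1, G:4, I:3, J:2, K:2, L:4.
The largest is 4 (to L and G), so the eccentricity of H is 4.

4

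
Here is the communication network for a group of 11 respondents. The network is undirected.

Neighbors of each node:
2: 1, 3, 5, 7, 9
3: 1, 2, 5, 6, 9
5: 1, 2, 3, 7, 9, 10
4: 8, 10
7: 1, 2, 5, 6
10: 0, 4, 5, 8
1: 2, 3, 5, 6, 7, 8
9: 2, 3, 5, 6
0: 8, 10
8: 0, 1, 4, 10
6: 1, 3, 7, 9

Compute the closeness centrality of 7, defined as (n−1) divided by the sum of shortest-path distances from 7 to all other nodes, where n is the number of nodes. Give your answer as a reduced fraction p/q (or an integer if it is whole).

Distances from 7: 0:3, 1:1, 2:1, 3:2, 4:3, 5:1, 6:1, 8:2, 9:2, 10:2. Sum = 18.
n = 11, so closeness = 10/18 = 5/9.

5/9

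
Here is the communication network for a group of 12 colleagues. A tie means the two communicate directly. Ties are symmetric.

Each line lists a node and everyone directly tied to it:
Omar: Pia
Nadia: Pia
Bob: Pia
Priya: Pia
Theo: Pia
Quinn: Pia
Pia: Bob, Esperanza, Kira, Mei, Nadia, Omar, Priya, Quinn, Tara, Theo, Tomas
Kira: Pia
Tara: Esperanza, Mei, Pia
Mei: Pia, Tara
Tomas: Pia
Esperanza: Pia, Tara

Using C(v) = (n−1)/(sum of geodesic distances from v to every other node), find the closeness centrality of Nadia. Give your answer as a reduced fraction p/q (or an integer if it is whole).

Distances from Nadia: Bob:2, Esperanza:2, Kira:2, Mei:2, Omar:2, Pia:1, Priya:2, Quinn:2, Tara:2, Theo:2, Tomas:2. Sum = 21.
n = 12, so closeness = 11/21.

11/21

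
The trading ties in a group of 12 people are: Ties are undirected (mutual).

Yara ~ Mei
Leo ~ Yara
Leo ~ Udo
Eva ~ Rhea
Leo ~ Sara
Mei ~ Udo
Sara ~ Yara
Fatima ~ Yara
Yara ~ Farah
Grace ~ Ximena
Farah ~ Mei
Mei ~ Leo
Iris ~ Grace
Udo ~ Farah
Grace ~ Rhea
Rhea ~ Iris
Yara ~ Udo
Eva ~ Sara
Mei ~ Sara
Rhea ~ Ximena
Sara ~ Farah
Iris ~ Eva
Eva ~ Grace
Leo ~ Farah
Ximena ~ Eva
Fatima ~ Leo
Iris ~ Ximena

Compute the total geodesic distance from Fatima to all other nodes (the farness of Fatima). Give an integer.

29

Distances from Fatima: Eva:3, Farah:2, Grace:4, Iris:4, Leo:1, Mei:2, Rhea:4, Sara:2, Udo:2, Ximena:4, Yara:1.
Sum = 3 + 2 + 4 + 4 + 1 + 2 + 4 + 2 + 2 + 4 + 1 = 29.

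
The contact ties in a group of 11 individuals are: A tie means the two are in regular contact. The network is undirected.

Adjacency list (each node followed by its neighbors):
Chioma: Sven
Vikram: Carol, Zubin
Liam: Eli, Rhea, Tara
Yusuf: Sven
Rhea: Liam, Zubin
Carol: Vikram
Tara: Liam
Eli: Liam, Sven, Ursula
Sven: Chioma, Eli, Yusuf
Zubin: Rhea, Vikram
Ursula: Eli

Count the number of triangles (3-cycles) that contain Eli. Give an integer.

0

Eli's neighbors are Liam, Sven, and Ursula, but none of them are tied to each other, so no triangle contains Eli.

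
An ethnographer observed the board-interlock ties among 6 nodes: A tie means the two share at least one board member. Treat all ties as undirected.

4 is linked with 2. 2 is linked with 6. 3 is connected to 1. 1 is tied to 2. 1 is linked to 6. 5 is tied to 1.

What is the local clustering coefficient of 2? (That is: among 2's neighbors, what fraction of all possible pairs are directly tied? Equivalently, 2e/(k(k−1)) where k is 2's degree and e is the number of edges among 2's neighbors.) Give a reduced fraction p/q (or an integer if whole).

2's neighbors: 1, 4, and 6 (k = 3).
Possible neighbor pairs: C(3,2) = 3. Edges among them: 1–6 → e = 1.
Clustering(2) = 1/3.

1/3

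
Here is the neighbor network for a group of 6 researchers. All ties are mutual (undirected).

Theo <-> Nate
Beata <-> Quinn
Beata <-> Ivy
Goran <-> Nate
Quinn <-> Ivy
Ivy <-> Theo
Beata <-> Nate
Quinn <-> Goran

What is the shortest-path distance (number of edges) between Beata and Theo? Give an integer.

2

One shortest route is Beata – Nate – Theo, which uses 2 edges, and Beata and Theo are not directly tied, so nothing shorter exists. So d(Beata,Theo) = 2.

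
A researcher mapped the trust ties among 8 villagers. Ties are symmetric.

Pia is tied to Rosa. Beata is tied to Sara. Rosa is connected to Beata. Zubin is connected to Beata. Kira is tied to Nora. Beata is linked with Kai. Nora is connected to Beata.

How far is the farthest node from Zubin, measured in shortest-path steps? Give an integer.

Distances from Zubin: Beata:1, Kai:2, Kira:3, Nora:2, Pia:3, Rosa:2, Sara:2.
The largest is 3 (to Pia and Kira), so the eccentricity of Zubin is 3.

3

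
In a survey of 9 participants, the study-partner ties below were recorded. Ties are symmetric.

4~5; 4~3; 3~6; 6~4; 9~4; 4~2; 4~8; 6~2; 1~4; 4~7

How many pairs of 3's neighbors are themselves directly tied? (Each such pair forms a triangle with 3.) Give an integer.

3's neighbors: 4 and 6.
Neighbor pairs that are themselves tied: 3–4–6. Each forms one triangle with 3, for 1 in total.

1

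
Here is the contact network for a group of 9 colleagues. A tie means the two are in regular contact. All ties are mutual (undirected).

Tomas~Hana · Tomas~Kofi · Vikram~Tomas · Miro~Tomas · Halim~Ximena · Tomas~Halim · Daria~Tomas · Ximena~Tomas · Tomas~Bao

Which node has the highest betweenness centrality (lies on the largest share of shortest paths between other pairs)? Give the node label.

Unnormalized betweenness of each node: Bao:0, Daria:0, Halim:0, Hana:0, Kofi:0, Miro:0, Tomas:27, Vikram:0, Ximena:0.
Tomas has the largest value, 27, making it the main broker — the node through which the most shortest paths run.

Tomas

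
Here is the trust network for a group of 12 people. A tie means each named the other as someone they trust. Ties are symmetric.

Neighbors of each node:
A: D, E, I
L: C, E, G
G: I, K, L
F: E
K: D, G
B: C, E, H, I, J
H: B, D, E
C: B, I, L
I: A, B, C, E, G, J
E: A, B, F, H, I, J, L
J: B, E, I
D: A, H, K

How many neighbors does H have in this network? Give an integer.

H is directly tied to B, D, and E. That is 3 neighbors, so the degree of H is 3.

3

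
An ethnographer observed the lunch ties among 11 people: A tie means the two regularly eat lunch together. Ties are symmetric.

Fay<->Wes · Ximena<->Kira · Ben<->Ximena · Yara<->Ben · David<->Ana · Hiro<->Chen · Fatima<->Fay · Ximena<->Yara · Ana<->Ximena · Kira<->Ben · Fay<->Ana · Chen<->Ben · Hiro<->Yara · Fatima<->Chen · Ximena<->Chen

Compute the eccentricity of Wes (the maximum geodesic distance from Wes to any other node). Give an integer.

4

Distances from Wes: Ana:2, Ben:4, Chen:3, David:3, Fatima:2, Fay:1, Hiro:4, Kira:4, Ximena:3, Yara:4.
The largest is 4 (to Yara, Ben, Kira, and Hiro), so the eccentricity of Wes is 4.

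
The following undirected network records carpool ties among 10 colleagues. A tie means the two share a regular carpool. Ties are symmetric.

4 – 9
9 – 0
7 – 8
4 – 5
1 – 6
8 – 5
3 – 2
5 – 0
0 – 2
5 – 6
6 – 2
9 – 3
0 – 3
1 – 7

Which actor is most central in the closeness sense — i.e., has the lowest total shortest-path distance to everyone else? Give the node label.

5

Farness (sum of distances to all others) for each node — 0:16, 1:21, 2:18, 3:19, 4:19, 5:14, 6:16, 7:23, 8:19, 9:21.
The smallest farness is 14, for 5, so 5 has the highest closeness.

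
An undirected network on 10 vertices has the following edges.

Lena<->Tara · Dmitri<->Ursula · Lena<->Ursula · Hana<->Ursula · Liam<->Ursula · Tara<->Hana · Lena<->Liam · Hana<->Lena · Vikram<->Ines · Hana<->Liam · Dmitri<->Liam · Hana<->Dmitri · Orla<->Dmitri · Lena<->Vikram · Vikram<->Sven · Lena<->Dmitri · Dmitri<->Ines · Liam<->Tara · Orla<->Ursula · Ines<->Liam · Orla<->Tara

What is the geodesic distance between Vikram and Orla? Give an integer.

One shortest route is Vikram – Lena – Tara – Orla, which uses 3 edges, and at distance 2 from Vikram we only reach {Dmitri, Hana, Liam, Tara, Ursula}, which does not include Orla. So d(Vikram,Orla) = 3.

3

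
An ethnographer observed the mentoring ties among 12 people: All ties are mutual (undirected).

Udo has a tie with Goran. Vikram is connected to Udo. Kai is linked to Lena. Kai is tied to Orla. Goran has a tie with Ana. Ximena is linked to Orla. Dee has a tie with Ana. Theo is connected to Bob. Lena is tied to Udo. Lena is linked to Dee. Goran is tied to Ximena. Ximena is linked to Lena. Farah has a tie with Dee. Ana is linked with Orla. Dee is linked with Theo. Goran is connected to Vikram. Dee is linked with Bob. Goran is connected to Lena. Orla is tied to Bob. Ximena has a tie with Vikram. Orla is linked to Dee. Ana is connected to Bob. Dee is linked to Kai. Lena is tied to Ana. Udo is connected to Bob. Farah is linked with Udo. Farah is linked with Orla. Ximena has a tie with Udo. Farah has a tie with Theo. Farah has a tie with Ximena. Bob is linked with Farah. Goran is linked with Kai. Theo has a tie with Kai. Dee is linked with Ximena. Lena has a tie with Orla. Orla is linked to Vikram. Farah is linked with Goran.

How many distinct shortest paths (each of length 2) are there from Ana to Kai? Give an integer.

4

The shortest distance is 2. The length-2 paths are: Ana–Goran–Kai; Ana–Dee–Kai; Ana–Orla–Kai; Ana–Lena–Kai.
That gives 4 distinct shortest paths.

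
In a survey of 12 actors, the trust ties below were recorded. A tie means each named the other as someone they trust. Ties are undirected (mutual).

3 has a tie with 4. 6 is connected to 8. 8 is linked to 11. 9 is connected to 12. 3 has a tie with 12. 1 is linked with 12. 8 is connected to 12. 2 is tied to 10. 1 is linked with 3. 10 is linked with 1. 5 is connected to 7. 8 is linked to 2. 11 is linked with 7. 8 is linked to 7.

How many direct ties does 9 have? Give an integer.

1

9 is directly tied to 12. That is 1 neighbor, so the degree of 9 is 1.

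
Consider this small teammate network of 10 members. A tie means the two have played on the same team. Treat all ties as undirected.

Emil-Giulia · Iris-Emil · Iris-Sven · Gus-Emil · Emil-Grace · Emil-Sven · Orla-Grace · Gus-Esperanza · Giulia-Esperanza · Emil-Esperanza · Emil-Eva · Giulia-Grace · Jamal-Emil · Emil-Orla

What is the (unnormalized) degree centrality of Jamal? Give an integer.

Jamal is directly tied to Emil. That is 1 neighbor, so the degree of Jamal is 1.

1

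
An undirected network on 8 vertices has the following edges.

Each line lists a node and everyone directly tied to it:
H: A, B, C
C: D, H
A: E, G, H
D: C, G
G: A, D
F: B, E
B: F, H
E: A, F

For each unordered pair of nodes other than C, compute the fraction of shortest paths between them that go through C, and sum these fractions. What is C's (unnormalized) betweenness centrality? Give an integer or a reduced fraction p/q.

Pairs whose geodesics pass through C — D–H: 1; D–B: 1; D–F: 1/2.
All other pairs contribute 0.
Summing the contributions gives betweenness(C) = 5/2.

5/2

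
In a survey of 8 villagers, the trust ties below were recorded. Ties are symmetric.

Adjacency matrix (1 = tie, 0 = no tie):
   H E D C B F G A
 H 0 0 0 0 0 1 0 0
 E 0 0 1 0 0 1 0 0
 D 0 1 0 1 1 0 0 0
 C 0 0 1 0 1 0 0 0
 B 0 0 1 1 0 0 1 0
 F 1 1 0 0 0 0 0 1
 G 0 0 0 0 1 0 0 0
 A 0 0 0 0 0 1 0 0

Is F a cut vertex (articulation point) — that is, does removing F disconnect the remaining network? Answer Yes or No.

Removing F leaves {H} with no path to {B, C, D, E, and G}, so the network splits into 3 components. F is a cut vertex.

Yes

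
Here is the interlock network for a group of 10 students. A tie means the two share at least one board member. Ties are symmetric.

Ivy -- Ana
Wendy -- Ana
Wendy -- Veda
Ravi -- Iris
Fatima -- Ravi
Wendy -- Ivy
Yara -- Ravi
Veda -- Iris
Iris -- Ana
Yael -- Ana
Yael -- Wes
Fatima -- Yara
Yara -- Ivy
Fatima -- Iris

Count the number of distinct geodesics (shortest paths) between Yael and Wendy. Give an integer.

1

The shortest distance is 2, and the only length-2 path is Yael–Ana–Wendy. So there is exactly 1 shortest path.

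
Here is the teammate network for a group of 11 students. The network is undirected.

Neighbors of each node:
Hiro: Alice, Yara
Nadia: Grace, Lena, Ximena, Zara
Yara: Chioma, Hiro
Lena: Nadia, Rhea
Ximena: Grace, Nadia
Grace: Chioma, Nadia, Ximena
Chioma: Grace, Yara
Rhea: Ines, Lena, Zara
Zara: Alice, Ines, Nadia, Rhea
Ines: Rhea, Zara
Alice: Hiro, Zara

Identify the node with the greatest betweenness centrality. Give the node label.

Zara

Unnormalized betweenness of each node: Alice:17/2, Chioma:11/2, Grace:19/2, Hiro:5, Ines:0, Lena:2, Nadia:17, Rhea:5/2, Ximena:0, Yara:7/2, Zara:37/2.
Zara has the largest value, 37/2, making it the main broker — the node through which the most shortest paths run.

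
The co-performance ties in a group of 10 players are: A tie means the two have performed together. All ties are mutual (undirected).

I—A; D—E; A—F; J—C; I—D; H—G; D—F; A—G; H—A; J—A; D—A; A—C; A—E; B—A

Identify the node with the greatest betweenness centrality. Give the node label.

A

Unnormalized betweenness of each node: A:59/2, B:0, C:0, D:3/2, E:0, F:0, G:0, H:0, I:0, J:0.
A has the largest value, 59/2, making it the main broker — the node through which the most shortest paths run.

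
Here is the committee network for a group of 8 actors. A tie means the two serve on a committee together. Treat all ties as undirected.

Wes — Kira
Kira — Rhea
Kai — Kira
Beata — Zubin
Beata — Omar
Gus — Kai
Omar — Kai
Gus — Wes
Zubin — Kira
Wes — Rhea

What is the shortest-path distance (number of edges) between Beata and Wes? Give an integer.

One shortest route is Beata – Zubin – Kira – Wes, which uses 3 edges, and at distance 2 from Beata we only reach {Kai, Kira}, which does not include Wes. So d(Beata,Wes) = 3.

3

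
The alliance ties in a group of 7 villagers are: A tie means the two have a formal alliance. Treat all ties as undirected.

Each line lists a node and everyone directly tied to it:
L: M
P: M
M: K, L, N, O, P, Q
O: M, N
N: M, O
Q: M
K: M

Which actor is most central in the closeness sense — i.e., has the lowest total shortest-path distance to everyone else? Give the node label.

M

Farness (sum of distances to all others) for each node — K:11, L:11, M:6, N:10, O:10, P:11, Q:11.
The smallest farness is 6, for M, so M has the highest closeness.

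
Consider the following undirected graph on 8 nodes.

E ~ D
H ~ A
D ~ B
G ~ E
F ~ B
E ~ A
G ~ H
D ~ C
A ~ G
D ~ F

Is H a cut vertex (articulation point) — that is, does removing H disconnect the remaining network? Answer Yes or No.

No

Even without H, every remaining node can still reach every other (the residual graph is connected), so H is not a cut vertex.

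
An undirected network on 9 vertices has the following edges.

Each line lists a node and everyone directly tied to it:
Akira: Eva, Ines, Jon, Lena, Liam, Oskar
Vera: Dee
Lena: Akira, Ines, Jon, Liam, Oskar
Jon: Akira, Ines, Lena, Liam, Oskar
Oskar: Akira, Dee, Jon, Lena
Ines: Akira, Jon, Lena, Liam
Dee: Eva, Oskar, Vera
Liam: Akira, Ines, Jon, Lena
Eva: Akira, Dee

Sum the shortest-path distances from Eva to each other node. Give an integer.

Distances from Eva: Akira:1, Dee:1, Ines:2, Jon:2, Lena:2, Liam:2, Oskar:2, Vera:2.
Sum = 1 + 1 + 2 + 2 + 2 + 2 + 2 + 2 = 14.

14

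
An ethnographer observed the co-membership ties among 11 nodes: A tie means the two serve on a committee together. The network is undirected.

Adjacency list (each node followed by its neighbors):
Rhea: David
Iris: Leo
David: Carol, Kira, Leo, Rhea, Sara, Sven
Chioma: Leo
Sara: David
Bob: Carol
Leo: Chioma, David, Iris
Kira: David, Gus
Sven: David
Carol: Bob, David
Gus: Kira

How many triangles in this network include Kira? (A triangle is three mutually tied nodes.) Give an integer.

0

Kira's neighbors are David and Gus, but none of them are tied to each other, so no triangle contains Kira.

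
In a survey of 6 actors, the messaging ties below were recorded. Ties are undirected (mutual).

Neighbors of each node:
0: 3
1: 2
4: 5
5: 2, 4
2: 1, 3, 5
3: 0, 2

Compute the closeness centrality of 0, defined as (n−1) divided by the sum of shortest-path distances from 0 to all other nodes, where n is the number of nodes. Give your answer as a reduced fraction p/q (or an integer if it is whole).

Distances from 0: 1:3, 2:2, 3:1, 4:4, 5:3. Sum = 13.
n = 6, so closeness = 5/13.

5/13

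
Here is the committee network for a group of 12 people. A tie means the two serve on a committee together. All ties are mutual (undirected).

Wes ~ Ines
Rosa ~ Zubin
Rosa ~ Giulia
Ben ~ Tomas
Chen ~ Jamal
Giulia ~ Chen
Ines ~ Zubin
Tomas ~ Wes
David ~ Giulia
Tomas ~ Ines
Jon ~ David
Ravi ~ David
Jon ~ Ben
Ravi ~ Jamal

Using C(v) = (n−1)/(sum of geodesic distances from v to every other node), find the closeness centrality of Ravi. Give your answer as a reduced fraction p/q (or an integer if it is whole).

Distances from Ravi: Ben:3, Chen:2, David:1, Giulia:2, Ines:5, Jamal:1, Jon:2, Rosa:3, Tomas:4, Wes:5, Zubin:4. Sum = 32.
n = 12, so closeness = 11/32.

11/32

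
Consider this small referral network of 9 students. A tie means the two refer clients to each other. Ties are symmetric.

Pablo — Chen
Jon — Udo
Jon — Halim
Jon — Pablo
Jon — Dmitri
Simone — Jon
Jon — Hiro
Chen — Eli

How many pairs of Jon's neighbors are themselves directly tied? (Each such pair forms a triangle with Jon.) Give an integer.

Jon's neighbors are Dmitri, Halim, Hiro, Pablo, Simone, and Udo, but none of them are tied to each other, so no triangle contains Jon.

0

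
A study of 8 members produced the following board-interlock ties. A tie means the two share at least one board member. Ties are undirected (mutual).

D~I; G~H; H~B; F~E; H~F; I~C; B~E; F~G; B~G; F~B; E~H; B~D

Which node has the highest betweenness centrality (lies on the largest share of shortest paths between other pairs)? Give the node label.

Unnormalized betweenness of each node: B:37/3, C:0, D:10, E:0, F:1/3, G:0, H:1/3, I:6.
B has the largest value, 37/3, making it the main broker — the node through which the most shortest paths run.

B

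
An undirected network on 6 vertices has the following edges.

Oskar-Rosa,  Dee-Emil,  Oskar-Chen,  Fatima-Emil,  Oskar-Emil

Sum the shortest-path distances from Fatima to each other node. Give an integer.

Distances from Fatima: Chen:3, Dee:2, Emil:1, Oskar:2, Rosa:3.
Sum = 3 + 2 + 1 + 2 + 3 = 11.

11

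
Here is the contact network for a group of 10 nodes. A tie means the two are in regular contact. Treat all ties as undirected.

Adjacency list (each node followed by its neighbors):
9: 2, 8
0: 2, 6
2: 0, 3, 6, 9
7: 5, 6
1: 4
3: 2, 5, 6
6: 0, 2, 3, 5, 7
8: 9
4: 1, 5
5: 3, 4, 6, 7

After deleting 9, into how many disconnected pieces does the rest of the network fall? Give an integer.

2

Without 9, the remaining ties split the others into: {8}; {0, 1, 2, 3, 4, 5, 6, 7}.
That's 2 separate components.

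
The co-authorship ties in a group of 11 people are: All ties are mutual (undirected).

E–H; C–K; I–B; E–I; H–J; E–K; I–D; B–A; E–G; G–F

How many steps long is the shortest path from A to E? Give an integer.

3

One shortest route is A – B – I – E, which uses 3 edges, and at distance 2 from A we only reach {I}, which does not include E. So d(A,E) = 3.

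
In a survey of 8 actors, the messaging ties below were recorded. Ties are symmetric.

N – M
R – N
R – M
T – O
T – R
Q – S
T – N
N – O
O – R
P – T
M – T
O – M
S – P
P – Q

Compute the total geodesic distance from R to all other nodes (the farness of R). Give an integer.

12

Distances from R: M:1, N:1, O:1, P:2, Q:3, S:3, T:1.
Sum = 1 + 1 + 1 + 2 + 3 + 3 + 1 = 12.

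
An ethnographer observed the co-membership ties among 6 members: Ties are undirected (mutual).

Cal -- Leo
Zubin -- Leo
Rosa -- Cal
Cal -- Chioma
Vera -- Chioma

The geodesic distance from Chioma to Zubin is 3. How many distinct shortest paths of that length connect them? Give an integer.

The shortest distance is 3, and the only length-3 path is Chioma–Cal–Leo–Zubin. So there is exactly 1 shortest path.

1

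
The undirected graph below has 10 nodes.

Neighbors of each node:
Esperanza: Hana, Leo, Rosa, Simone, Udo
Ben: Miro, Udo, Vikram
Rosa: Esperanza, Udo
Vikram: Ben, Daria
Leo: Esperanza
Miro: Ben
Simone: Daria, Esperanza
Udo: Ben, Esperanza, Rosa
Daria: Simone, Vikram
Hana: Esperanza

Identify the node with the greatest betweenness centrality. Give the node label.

Unnormalized betweenness of each node: Ben:12, Daria:7/2, Esperanza:39/2, Hana:0, Leo:0, Miro:0, Rosa:0, Simone:6, Udo:23/2, Vikram:7/2.
Esperanza has the largest value, 39/2, making it the main broker — the node through which the most shortest paths run.

Esperanza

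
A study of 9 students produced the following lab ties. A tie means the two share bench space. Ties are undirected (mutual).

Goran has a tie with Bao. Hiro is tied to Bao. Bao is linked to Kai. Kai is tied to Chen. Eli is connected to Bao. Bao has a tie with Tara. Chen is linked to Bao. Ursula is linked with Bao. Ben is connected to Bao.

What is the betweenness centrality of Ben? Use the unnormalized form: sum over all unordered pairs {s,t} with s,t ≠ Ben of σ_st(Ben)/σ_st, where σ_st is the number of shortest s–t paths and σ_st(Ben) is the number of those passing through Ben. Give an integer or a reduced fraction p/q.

0

No shortest path between any pair of other nodes passes through Ben.
Summing the contributions gives betweenness(Ben) = 0.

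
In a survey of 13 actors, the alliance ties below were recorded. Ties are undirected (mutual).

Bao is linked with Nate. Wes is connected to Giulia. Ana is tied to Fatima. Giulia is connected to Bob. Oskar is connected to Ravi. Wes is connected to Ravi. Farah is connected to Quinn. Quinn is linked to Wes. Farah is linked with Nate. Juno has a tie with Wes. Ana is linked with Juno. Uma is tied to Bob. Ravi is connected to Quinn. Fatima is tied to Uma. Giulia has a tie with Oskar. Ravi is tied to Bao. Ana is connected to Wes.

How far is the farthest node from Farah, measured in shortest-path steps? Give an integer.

Distances from Farah: Ana:3, Bao:2, Bob:4, Fatima:4, Giulia:3, Juno:3, Nate:1, Oskar:3, Quinn:1, Ravi:2, Uma:5, Wes:2.
The largest is 5 (to Uma), so the eccentricity of Farah is 5.

5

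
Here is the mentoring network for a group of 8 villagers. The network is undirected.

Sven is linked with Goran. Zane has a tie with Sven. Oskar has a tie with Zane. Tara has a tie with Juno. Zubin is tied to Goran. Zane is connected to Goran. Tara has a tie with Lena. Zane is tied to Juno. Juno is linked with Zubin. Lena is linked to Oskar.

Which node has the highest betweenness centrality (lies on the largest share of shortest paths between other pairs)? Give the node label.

Zane

Unnormalized betweenness of each node: Goran:2, Juno:6, Lena:1, Oskar:3, Sven:0, Tara:2, Zane:9, Zubin:1.
Zane has the largest value, 9, making it the main broker — the node through which the most shortest paths run.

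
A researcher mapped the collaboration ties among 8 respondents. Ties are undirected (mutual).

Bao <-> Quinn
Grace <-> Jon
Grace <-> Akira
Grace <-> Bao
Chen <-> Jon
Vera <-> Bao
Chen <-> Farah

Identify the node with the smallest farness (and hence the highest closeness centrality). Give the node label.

Grace

Farness (sum of distances to all others) for each node — Akira:18, Bao:14, Chen:18, Farah:24, Grace:12, Jon:14, Quinn:20, Vera:20.
The smallest farness is 12, for Grace, so Grace has the highest closeness.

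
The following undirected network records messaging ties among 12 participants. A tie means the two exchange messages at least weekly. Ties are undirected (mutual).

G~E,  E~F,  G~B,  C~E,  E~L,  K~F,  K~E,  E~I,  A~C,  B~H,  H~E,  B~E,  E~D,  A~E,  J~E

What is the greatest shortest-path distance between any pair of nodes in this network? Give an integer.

Eccentricity of each node (its greatest distance to any other): A:2, B:2, C:2, D:2, E:1, F:2, G:2, H:2, I:2, J:2, K:2, L:2.
The maximum eccentricity is 2, realized for instance by the pair I–J via I – E – J. So the diameter is 2.

2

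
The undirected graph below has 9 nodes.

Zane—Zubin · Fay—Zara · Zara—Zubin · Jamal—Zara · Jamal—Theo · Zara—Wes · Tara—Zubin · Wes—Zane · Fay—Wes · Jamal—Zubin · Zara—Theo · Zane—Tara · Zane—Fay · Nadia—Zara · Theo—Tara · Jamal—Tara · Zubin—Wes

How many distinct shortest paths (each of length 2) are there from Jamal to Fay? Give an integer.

The shortest distance is 2, and the only length-2 path is Jamal–Zara–Fay. So there is exactly 1 shortest path.

1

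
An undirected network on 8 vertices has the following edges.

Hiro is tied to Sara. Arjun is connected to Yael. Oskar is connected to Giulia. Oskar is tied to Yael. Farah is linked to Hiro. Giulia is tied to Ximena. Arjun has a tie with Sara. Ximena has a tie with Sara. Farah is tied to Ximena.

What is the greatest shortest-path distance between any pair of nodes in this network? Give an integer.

Eccentricity of each node (its greatest distance to any other): Arjun:3, Farah:4, Giulia:3, Hiro:4, Oskar:4, Sara:3, Ximena:3, Yael:4.
The maximum eccentricity is 4, realized for instance by the pair Hiro–Oskar via Hiro – Sara – Arjun – Yael – Oskar. So the diameter is 4.

4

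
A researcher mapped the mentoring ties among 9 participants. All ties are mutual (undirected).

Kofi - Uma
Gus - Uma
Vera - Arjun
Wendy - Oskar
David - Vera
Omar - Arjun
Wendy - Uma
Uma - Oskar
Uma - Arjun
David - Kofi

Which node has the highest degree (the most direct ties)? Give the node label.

Uma

Degrees — Arjun:3, David:2, Gus:1, Kofi:2, Omar:1, Oskar:2, Uma:5, Vera:2, Wendy:2.
The maximum is 5, attained only by Uma.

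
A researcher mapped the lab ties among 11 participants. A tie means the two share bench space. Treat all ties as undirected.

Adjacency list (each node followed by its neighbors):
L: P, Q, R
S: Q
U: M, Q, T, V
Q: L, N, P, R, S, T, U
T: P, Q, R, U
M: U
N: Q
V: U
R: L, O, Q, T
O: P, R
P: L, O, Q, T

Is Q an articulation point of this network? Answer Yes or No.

Removing Q leaves {L, M, O, P, R, T, U, and V} with no path to {N}, so the network splits into 3 components. Q is a cut vertex.

Yes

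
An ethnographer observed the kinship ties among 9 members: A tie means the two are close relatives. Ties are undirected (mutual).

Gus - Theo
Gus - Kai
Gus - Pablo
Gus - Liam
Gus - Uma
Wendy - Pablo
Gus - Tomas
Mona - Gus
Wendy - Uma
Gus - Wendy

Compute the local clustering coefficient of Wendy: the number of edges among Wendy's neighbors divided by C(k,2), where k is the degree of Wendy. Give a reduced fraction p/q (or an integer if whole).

2/3

Wendy's neighbors: Gus, Pablo, and Uma (k = 3).
Possible neighbor pairs: C(3,2) = 3. Edges among them: Gus–Pablo, Gus–Uma → e = 2.
Clustering(Wendy) = 2/3.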